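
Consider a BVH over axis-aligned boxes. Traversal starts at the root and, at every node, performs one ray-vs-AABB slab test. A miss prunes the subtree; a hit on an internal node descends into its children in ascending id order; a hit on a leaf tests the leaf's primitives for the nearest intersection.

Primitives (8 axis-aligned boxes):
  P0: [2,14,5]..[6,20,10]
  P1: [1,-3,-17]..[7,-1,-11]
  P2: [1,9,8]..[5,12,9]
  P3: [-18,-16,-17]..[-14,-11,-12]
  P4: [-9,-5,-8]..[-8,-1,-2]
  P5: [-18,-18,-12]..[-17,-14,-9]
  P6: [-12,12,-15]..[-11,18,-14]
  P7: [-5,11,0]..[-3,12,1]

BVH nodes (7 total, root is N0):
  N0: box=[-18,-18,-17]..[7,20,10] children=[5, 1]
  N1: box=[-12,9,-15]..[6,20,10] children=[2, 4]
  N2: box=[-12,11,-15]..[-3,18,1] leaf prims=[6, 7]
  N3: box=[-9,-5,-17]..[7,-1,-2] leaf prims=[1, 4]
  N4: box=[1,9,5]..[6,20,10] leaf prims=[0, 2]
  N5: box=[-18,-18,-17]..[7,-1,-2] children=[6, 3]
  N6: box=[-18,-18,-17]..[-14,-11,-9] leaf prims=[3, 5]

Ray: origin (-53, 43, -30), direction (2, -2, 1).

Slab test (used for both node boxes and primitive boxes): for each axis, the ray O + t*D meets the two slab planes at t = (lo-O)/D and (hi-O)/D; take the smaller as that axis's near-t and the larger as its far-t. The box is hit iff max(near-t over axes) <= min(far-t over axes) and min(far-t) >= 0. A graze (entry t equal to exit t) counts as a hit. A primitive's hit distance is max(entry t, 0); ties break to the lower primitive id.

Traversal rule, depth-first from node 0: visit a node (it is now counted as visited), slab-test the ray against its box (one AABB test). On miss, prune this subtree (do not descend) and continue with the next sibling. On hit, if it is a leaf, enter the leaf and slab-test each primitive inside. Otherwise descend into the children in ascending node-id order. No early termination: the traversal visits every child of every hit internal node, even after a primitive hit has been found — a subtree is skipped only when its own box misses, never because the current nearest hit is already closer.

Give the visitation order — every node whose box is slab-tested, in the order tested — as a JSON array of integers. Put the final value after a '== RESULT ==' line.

Traverse from the root:
N0 x:[35/2,30] y:[23/2,61/2] z:[13,40] -> hit [35/2,30], descend [1, 5]
  N1 x:[41/2,59/2] y:[23/2,17] z:[15,40] -> miss, prune
  N5 x:[35/2,30] y:[22,61/2] z:[13,28] -> hit [22,28], descend [3, 6]
    N3 x:[22,30] y:[22,24] z:[13,28] -> hit [22,24] leaf, test {P1(miss), P4@t=22}
    N6 x:[35/2,39/2] y:[27,61/2] z:[13,21] -> miss, prune

Visited [0, 1, 5, 3, 6]. Tests: 5 box, 1 leaf. Nearest: P4.

== RESULT ==
[0, 1, 5, 3, 6]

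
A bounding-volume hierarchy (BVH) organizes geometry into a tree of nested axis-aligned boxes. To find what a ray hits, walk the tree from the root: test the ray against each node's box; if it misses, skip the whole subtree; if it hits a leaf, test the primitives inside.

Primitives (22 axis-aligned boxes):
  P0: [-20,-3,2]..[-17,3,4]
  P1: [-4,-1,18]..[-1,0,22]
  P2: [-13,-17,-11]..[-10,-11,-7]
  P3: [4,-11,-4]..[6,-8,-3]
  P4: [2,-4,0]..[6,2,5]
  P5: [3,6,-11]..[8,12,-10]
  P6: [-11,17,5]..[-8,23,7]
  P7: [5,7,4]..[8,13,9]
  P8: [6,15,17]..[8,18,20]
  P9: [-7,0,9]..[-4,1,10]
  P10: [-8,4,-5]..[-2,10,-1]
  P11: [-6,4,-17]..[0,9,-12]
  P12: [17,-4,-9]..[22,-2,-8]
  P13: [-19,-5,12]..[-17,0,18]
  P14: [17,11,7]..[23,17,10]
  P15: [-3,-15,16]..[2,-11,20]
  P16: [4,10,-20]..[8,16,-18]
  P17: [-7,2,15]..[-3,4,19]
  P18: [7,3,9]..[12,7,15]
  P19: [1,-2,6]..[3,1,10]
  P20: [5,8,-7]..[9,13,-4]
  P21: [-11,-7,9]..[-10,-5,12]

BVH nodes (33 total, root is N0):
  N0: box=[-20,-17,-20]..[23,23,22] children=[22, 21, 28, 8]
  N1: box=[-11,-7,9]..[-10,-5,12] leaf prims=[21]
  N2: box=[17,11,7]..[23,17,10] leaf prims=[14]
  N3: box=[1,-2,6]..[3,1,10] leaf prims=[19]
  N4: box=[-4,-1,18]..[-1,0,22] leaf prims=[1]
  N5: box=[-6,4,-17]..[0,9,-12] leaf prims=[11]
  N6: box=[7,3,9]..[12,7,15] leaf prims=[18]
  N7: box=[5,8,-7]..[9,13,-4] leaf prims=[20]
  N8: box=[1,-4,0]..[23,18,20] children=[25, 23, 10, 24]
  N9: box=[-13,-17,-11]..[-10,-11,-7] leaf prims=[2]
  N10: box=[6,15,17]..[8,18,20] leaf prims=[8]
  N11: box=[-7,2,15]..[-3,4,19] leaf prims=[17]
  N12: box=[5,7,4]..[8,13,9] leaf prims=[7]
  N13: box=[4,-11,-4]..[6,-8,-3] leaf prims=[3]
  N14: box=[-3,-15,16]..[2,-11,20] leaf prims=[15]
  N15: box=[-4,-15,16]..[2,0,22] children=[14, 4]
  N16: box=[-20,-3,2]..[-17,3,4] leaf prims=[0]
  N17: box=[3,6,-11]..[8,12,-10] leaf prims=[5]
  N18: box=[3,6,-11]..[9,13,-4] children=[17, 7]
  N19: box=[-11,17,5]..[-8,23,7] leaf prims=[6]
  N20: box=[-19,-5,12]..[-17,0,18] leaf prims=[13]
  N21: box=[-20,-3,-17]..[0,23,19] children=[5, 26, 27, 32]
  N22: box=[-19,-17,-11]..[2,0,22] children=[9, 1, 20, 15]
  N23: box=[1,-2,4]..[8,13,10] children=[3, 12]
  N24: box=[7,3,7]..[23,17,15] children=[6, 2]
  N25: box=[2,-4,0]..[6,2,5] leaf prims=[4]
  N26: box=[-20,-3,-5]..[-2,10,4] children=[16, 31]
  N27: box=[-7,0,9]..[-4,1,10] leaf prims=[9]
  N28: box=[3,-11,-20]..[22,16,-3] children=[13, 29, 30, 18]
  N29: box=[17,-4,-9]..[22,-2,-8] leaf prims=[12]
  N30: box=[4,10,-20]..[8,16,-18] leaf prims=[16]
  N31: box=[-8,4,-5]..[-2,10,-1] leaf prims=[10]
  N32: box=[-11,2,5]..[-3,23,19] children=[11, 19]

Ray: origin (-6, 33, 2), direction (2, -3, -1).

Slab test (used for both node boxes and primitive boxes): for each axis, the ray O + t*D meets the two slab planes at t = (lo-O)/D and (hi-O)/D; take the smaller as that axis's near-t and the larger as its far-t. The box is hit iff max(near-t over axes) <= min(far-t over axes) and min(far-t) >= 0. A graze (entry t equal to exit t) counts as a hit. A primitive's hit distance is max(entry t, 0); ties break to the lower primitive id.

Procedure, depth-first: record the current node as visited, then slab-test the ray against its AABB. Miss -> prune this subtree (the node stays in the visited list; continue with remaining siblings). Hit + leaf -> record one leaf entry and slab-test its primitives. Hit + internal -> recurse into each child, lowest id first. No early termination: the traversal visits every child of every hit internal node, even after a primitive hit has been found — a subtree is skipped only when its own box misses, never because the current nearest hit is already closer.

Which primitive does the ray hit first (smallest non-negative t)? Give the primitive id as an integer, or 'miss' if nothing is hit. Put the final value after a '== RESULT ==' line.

Walk:
N0 x:[-7,29/2] y:[10/3,50/3] z:[-20,22] -> hit [10/3,29/2], descend [8, 21, 22, 28]
  N8 x:[7/2,29/2] y:[5,37/3] z:[-18,2] -> miss, prune
  N21 x:[-7,3] y:[10/3,12] z:[-17,19] -> miss, prune
  N22 x:[-13/2,4] y:[11,50/3] z:[-20,13] -> miss, prune
  N28 x:[9/2,14] y:[17/3,44/3] z:[5,22] -> hit [17/3,14], descend [13, 18, 29, 30]
    N13 x:[5,6] y:[41/3,44/3] z:[5,6] -> miss, prune
    N18 x:[9/2,15/2] y:[20/3,9] z:[6,13] -> hit [20/3,15/2], descend [7, 17]
      N7 x:[11/2,15/2] y:[20/3,25/3] z:[6,9] -> hit [20/3,15/2] leaf, test {P20@t=20/3}
      N17 x:[9/2,7] y:[7,9] z:[12,13] -> miss, prune
    N29 x:[23/2,14] y:[35/3,37/3] z:[10,11] -> miss, prune
    N30 x:[5,7] y:[17/3,23/3] z:[20,22] -> miss, prune

Visited [0, 8, 21, 22, 28, 13, 18, 7, 17, 29, 30]. Tests: 11 box, 1 leaf. Nearest: P20.

== RESULT ==
20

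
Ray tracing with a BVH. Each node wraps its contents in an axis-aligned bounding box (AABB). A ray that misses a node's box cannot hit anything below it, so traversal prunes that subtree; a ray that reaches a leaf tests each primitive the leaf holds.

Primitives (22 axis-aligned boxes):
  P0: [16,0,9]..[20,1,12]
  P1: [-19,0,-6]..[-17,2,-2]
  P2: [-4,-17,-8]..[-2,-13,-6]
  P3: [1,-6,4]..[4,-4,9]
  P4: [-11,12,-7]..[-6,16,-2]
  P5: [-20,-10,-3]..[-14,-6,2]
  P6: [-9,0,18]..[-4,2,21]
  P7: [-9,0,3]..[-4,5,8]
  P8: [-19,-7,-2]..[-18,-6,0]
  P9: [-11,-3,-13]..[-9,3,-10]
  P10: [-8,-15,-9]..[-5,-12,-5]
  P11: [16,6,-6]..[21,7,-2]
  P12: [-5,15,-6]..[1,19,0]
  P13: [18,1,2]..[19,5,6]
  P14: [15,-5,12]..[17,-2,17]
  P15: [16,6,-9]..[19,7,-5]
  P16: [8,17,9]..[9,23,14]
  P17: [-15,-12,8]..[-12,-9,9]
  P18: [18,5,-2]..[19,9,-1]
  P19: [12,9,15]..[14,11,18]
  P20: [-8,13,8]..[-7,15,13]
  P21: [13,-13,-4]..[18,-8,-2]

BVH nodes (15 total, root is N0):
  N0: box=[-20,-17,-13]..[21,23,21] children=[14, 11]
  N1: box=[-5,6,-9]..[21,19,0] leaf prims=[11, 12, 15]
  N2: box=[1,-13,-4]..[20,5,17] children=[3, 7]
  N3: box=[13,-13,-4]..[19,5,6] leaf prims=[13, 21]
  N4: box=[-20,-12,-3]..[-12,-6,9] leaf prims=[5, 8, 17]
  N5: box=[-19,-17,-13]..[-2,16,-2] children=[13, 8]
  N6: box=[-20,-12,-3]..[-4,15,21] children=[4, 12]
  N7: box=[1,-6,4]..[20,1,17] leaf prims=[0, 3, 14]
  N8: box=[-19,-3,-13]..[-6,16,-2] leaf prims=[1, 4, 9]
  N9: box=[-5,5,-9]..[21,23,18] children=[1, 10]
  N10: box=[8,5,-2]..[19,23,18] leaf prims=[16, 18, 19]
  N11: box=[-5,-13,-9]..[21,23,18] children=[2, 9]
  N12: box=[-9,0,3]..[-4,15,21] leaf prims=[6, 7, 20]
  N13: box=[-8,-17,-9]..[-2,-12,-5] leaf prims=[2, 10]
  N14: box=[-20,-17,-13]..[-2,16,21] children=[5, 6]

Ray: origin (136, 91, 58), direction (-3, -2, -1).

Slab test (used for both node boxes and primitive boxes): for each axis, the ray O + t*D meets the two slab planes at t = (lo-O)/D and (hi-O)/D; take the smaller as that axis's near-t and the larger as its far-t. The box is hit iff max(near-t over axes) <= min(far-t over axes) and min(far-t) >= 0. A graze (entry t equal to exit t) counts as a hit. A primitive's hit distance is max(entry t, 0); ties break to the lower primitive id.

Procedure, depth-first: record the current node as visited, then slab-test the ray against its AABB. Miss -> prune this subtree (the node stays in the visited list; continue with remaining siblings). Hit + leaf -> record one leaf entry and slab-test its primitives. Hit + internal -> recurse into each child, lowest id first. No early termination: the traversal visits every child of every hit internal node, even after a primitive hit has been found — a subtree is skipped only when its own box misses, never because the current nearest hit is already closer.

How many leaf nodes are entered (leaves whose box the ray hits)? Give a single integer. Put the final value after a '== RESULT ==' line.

Traverse from the root:
N0 x:[115/3,52] y:[34,54] z:[37,71] -> hit [115/3,52], descend [11, 14]
  N11 x:[115/3,47] y:[34,52] z:[40,67] -> hit [40,47], descend [2, 9]
    N2 x:[116/3,45] y:[43,52] z:[41,62] -> hit [43,45], descend [3, 7]
      N3 x:[39,41] y:[43,52] z:[52,62] -> miss, prune
      N7 x:[116/3,45] y:[45,97/2] z:[41,54] -> hit [45,45] leaf, test {P0(miss), P3(miss), P14(miss)}
    N9 x:[115/3,47] y:[34,43] z:[40,67] -> hit [40,43], descend [1, 10]
      N1 x:[115/3,47] y:[36,85/2] z:[58,67] -> miss, prune
      N10 x:[39,128/3] y:[34,43] z:[40,60] -> hit [40,128/3] leaf, test {P16(miss), P18(miss), P19@t=122/3}
  N14 x:[46,52] y:[75/2,54] z:[37,71] -> hit [46,52], descend [5, 6]
    N5 x:[46,155/3] y:[75/2,54] z:[60,71] -> miss, prune
    N6 x:[140/3,52] y:[38,103/2] z:[37,61] -> hit [140/3,103/2], descend [4, 12]
      N4 x:[148/3,52] y:[97/2,103/2] z:[49,61] -> hit [148/3,103/2] leaf, test {P5(miss), P8(miss), P17@t=50}
      N12 x:[140/3,145/3] y:[38,91/2] z:[37,55] -> miss, prune

Visited [0, 11, 2, 3, 7, 9, 1, 10, 14, 5, 6, 4, 12]. Tests: 13 box, 3 leaf. Nearest: P19.

== RESULT ==
3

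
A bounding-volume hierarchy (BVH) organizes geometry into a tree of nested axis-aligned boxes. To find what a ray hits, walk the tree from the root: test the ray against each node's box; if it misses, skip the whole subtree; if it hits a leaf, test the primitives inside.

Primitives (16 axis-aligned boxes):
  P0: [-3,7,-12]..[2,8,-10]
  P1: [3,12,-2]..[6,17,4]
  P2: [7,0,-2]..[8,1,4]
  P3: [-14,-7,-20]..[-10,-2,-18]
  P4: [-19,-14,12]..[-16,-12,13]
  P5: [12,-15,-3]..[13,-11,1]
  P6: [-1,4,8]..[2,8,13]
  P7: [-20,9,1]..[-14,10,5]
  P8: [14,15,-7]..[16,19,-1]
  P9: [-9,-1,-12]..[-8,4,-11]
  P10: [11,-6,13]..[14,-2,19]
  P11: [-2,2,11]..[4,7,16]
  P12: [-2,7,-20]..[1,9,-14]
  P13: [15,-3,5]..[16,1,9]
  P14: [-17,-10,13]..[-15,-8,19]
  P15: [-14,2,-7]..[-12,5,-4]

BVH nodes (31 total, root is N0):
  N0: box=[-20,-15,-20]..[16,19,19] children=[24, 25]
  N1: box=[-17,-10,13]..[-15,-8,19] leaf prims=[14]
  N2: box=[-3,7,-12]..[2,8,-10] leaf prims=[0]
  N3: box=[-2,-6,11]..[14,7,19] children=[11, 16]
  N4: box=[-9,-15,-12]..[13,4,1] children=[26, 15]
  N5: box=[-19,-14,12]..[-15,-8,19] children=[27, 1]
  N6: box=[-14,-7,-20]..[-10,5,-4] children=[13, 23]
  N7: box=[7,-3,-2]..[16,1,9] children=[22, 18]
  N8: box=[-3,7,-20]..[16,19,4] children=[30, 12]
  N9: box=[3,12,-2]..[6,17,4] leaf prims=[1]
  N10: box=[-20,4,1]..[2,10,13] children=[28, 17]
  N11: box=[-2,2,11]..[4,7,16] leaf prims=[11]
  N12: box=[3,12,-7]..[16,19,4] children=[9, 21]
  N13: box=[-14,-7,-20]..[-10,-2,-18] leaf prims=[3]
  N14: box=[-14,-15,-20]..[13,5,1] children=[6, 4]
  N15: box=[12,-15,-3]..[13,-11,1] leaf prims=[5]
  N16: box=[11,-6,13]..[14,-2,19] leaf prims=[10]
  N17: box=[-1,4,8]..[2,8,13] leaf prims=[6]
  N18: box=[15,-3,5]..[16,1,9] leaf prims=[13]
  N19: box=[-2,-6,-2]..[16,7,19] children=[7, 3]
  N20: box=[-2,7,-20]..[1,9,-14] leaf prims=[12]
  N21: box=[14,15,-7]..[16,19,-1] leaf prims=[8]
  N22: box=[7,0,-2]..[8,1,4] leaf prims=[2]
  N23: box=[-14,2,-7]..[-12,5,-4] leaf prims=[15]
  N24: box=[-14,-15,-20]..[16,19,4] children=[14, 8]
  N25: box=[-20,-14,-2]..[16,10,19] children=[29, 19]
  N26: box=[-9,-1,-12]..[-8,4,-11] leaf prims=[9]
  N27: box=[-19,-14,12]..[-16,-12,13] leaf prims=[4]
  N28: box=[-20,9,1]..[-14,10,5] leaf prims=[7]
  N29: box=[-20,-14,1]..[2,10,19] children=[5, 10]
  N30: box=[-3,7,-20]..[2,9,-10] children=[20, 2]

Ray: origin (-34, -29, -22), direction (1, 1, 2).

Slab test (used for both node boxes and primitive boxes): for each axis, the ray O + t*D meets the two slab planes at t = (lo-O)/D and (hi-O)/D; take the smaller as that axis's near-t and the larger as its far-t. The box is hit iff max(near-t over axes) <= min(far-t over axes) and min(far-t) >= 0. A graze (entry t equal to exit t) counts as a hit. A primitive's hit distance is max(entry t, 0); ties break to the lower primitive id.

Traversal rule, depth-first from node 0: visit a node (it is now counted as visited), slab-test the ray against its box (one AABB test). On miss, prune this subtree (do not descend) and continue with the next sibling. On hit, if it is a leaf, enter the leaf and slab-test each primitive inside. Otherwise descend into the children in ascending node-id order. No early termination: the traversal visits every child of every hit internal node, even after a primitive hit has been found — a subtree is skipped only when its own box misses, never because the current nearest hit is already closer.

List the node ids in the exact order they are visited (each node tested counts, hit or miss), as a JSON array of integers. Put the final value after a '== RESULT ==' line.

Trace the traversal:
N0 x:[14,50] y:[14,48] z:[1,41/2] -> hit [14,41/2], descend [24, 25]
  N24 x:[20,50] y:[14,48] z:[1,13] -> miss, prune
  N25 x:[14,50] y:[15,39] z:[10,41/2] -> hit [15,41/2], descend [19, 29]
    N19 x:[32,50] y:[23,36] z:[10,41/2] -> miss, prune
    N29 x:[14,36] y:[15,39] z:[23/2,41/2] -> hit [15,41/2], descend [5, 10]
      N5 x:[15,19] y:[15,21] z:[17,41/2] -> hit [17,19], descend [1, 27]
        N1 x:[17,19] y:[19,21] z:[35/2,41/2] -> hit [19,19] leaf, test {P14@t=19}
        N27 x:[15,18] y:[15,17] z:[17,35/2] -> hit [17,17] leaf, test {P4@t=17}
      N10 x:[14,36] y:[33,39] z:[23/2,35/2] -> miss, prune

Visited [0, 24, 25, 19, 29, 5, 1, 27, 10]. Tests: 9 box, 2 leaf. Nearest: P4.

== RESULT ==
[0, 24, 25, 19, 29, 5, 1, 27, 10]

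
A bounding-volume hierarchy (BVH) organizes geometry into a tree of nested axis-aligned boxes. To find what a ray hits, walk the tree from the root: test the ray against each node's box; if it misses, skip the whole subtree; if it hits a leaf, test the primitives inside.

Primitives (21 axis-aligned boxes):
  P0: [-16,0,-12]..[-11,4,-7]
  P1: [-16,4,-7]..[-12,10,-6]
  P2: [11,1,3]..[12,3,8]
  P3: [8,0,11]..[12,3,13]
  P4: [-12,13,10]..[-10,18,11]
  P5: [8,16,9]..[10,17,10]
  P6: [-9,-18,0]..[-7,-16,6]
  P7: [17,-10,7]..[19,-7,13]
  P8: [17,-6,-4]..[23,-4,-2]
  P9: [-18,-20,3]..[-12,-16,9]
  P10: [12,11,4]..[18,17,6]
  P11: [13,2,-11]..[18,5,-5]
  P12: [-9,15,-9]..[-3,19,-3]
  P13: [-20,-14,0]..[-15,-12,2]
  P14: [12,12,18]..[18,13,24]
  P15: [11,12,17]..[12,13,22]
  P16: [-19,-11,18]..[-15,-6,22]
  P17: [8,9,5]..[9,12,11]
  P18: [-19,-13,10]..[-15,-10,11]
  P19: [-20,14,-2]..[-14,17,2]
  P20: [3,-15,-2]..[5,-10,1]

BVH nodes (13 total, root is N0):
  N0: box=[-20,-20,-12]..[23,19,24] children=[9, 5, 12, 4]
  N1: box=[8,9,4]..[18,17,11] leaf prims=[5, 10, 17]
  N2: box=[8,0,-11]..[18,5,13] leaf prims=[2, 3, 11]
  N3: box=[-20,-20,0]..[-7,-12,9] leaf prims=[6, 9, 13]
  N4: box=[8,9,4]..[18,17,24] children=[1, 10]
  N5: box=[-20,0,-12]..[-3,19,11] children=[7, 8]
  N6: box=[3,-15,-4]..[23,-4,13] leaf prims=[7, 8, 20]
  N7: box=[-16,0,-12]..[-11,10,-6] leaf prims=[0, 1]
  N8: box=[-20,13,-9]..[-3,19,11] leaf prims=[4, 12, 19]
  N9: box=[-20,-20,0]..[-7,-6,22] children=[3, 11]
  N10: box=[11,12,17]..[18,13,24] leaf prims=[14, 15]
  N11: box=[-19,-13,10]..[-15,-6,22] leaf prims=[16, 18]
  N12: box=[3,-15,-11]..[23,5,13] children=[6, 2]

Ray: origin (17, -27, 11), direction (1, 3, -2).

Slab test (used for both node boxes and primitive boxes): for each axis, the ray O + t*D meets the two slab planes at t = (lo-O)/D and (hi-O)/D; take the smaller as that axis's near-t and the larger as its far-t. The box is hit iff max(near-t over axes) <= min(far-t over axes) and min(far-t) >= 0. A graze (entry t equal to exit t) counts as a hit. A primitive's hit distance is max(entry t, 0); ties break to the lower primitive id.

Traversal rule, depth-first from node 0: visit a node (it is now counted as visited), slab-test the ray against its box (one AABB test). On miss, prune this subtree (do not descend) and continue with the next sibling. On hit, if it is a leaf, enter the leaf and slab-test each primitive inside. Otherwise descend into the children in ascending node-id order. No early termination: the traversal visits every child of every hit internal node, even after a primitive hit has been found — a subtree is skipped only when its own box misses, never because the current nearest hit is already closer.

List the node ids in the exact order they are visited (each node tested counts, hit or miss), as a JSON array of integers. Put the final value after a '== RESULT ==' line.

Walk:
N0 x:[-37,6] y:[7/3,46/3] z:[-13/2,23/2] -> hit [7/3,6], descend [4, 5, 9, 12]
  N4 x:[-9,1] y:[12,44/3] z:[-13/2,7/2] -> miss, prune
  N5 x:[-37,-20] y:[9,46/3] z:[0,23/2] -> miss, prune
  N9 x:[-37,-24] y:[7/3,7] z:[-11/2,11/2] -> miss, prune
  N12 x:[-14,6] y:[4,32/3] z:[-1,11] -> hit [4,6], descend [2, 6]
    N2 x:[-9,1] y:[9,32/3] z:[-1,11] -> miss, prune
    N6 x:[-14,6] y:[4,23/3] z:[-1,15/2] -> hit [4,6] leaf, test {P7(miss), P8(miss), P20(miss)}

7 AABB tests over nodes [0, 4, 5, 9, 12, 2, 6]; 1 leaf entered; closest miss.

== RESULT ==
[0, 4, 5, 9, 12, 2, 6]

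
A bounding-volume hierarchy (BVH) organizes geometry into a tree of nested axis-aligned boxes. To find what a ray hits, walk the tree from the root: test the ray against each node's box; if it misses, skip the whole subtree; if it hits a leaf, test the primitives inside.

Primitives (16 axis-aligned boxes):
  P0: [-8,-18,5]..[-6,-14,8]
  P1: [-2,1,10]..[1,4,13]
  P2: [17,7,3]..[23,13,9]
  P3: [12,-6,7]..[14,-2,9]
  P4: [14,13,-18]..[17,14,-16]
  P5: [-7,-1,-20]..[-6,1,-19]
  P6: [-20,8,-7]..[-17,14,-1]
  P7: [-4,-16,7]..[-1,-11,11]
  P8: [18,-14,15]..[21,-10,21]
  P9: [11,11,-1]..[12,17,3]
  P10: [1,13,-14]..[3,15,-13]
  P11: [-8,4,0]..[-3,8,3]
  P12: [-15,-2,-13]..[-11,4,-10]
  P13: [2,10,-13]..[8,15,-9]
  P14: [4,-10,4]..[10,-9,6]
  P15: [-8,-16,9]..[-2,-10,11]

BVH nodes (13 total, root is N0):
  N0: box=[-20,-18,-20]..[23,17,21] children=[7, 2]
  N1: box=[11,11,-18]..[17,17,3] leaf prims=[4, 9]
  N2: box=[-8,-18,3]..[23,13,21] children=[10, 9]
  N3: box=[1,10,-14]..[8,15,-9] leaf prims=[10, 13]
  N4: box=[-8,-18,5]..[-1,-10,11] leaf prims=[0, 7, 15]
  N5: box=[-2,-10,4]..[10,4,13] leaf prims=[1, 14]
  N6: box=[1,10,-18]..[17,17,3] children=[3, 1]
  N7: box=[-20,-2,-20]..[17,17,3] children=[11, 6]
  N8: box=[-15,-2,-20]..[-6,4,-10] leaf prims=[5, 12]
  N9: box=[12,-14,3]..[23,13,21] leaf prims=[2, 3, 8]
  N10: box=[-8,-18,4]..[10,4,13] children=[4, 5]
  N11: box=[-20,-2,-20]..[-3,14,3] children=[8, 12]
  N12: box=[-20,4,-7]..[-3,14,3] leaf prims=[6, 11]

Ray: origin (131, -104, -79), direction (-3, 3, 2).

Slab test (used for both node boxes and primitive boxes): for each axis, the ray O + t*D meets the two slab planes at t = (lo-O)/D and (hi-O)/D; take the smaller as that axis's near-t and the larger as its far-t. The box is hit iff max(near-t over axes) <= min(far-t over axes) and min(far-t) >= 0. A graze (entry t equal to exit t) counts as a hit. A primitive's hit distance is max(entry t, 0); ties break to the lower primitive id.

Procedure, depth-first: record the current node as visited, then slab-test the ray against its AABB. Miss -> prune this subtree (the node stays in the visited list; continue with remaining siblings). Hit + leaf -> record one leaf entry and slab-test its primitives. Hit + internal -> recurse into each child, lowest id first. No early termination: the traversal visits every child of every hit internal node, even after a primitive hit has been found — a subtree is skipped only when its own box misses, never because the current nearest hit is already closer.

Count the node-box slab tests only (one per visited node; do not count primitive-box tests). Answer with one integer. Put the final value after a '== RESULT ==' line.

Walk:
N0 x:[36,151/3] y:[86/3,121/3] z:[59/2,50] -> hit [36,121/3], descend [2, 7]
  N2 x:[36,139/3] y:[86/3,39] z:[41,50] -> miss, prune
  N7 x:[38,151/3] y:[34,121/3] z:[59/2,41] -> hit [38,121/3], descend [6, 11]
    N6 x:[38,130/3] y:[38,121/3] z:[61/2,41] -> hit [38,121/3], descend [1, 3]
      N1 x:[38,40] y:[115/3,121/3] z:[61/2,41] -> hit [115/3,40] leaf, test {P4(miss), P9@t=119/3}
      N3 x:[41,130/3] y:[38,119/3] z:[65/2,35] -> miss, prune
    N11 x:[134/3,151/3] y:[34,118/3] z:[59/2,41] -> miss, prune

Summary -> nodes [0, 2, 7, 6, 1, 3, 11]; box-tests=7; leaf-entries=1; first=P9

== RESULT ==
7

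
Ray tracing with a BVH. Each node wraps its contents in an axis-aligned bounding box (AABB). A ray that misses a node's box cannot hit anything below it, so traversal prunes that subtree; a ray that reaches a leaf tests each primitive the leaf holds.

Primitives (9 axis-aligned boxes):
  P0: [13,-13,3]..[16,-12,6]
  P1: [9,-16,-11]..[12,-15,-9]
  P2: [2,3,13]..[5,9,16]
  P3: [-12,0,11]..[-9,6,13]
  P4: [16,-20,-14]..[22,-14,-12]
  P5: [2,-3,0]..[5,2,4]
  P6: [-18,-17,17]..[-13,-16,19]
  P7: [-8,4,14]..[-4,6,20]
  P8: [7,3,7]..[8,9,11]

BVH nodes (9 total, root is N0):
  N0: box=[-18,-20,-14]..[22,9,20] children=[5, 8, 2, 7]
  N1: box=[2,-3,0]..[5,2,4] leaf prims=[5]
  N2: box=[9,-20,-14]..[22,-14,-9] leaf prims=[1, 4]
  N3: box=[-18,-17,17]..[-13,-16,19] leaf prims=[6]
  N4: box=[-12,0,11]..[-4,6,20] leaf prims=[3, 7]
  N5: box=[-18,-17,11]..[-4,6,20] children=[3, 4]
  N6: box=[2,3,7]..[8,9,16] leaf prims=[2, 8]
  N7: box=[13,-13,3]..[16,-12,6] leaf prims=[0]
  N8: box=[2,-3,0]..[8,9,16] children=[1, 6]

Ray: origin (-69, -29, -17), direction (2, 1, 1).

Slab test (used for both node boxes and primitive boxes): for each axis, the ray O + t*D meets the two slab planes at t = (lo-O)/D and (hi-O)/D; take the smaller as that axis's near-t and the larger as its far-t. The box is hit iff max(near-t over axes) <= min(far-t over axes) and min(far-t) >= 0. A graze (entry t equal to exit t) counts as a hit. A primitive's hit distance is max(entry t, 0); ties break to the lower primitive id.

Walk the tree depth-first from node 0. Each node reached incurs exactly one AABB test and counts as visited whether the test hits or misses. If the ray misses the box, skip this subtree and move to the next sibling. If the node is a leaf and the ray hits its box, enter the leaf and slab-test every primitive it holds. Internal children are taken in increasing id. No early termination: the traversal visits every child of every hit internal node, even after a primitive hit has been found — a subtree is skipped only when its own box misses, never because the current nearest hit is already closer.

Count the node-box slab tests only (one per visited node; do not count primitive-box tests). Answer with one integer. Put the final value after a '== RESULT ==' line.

Trace the traversal:
N0 x:[51/2,91/2] y:[9,38] z:[3,37] -> hit [51/2,37], descend [2, 5, 7, 8]
  N2 x:[39,91/2] y:[9,15] z:[3,8] -> miss, prune
  N5 x:[51/2,65/2] y:[12,35] z:[28,37] -> hit [28,65/2], descend [3, 4]
    N3 x:[51/2,28] y:[12,13] z:[34,36] -> miss, prune
    N4 x:[57/2,65/2] y:[29,35] z:[28,37] -> hit [29,65/2] leaf, test {P3@t=29, P7(miss)}
  N7 x:[41,85/2] y:[16,17] z:[20,23] -> miss, prune
  N8 x:[71/2,77/2] y:[26,38] z:[17,33] -> miss, prune

Summary -> nodes [0, 2, 5, 3, 4, 7, 8]; box-tests=7; leaf-entries=1; first=P3

== RESULT ==
7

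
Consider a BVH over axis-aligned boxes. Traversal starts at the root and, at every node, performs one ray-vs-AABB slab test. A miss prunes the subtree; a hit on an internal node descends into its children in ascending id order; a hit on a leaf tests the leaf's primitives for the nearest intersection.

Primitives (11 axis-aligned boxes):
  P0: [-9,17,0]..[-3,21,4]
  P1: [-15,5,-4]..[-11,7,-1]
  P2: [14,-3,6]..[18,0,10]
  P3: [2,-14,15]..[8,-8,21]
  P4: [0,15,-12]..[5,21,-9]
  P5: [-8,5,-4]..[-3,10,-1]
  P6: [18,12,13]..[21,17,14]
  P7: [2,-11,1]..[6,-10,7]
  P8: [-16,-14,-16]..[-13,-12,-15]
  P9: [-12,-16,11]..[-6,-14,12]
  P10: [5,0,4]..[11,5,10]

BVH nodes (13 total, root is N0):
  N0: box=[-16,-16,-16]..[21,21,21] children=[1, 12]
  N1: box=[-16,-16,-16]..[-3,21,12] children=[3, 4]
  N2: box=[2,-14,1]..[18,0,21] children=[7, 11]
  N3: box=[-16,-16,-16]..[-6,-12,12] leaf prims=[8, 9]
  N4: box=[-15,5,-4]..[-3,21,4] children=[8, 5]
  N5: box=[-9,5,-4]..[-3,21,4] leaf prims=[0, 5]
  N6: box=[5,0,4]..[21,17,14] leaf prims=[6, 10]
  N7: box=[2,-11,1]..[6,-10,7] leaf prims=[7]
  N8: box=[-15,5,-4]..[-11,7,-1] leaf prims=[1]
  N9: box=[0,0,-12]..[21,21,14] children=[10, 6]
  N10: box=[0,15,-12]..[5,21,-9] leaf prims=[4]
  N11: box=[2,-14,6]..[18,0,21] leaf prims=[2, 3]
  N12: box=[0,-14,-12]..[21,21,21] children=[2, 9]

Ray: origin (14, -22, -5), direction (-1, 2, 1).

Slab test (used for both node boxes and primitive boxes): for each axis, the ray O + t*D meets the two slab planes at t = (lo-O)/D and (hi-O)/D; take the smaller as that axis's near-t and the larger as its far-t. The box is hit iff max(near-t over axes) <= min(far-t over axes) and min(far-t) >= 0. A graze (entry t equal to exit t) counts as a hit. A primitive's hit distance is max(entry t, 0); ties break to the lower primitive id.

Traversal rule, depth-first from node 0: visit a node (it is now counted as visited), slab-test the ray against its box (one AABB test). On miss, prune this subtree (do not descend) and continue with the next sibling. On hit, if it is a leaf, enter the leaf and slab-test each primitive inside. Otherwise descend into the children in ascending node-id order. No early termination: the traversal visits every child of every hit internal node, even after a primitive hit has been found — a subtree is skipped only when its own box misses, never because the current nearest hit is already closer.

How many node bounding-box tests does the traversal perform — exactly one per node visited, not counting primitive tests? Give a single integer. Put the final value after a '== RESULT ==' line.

Trace the traversal:
N0 x:[-7,30] y:[3,43/2] z:[-11,26] -> hit [3,43/2], descend [1, 12]
  N1 x:[17,30] y:[3,43/2] z:[-11,17] -> hit [17,17], descend [3, 4]
    N3 x:[20,30] y:[3,5] z:[-11,17] -> miss, prune
    N4 x:[17,29] y:[27/2,43/2] z:[1,9] -> miss, prune
  N12 x:[-7,14] y:[4,43/2] z:[-7,26] -> hit [4,14], descend [2, 9]
    N2 x:[-4,12] y:[4,11] z:[6,26] -> hit [6,11], descend [7, 11]
      N7 x:[8,12] y:[11/2,6] z:[6,12] -> miss, prune
      N11 x:[-4,12] y:[4,11] z:[11,26] -> hit [11,11] leaf, test {P2(miss), P3(miss)}
    N9 x:[-7,14] y:[11,43/2] z:[-7,19] -> hit [11,14], descend [6, 10]
      N6 x:[-7,9] y:[11,39/2] z:[9,19] -> miss, prune
      N10 x:[9,14] y:[37/2,43/2] z:[-7,-4] -> miss, prune

order=[0, 1, 3, 4, 12, 2, 7, 11, 9, 6, 10]  |boxes|=11  |leaves|=1  hit=miss

== RESULT ==
11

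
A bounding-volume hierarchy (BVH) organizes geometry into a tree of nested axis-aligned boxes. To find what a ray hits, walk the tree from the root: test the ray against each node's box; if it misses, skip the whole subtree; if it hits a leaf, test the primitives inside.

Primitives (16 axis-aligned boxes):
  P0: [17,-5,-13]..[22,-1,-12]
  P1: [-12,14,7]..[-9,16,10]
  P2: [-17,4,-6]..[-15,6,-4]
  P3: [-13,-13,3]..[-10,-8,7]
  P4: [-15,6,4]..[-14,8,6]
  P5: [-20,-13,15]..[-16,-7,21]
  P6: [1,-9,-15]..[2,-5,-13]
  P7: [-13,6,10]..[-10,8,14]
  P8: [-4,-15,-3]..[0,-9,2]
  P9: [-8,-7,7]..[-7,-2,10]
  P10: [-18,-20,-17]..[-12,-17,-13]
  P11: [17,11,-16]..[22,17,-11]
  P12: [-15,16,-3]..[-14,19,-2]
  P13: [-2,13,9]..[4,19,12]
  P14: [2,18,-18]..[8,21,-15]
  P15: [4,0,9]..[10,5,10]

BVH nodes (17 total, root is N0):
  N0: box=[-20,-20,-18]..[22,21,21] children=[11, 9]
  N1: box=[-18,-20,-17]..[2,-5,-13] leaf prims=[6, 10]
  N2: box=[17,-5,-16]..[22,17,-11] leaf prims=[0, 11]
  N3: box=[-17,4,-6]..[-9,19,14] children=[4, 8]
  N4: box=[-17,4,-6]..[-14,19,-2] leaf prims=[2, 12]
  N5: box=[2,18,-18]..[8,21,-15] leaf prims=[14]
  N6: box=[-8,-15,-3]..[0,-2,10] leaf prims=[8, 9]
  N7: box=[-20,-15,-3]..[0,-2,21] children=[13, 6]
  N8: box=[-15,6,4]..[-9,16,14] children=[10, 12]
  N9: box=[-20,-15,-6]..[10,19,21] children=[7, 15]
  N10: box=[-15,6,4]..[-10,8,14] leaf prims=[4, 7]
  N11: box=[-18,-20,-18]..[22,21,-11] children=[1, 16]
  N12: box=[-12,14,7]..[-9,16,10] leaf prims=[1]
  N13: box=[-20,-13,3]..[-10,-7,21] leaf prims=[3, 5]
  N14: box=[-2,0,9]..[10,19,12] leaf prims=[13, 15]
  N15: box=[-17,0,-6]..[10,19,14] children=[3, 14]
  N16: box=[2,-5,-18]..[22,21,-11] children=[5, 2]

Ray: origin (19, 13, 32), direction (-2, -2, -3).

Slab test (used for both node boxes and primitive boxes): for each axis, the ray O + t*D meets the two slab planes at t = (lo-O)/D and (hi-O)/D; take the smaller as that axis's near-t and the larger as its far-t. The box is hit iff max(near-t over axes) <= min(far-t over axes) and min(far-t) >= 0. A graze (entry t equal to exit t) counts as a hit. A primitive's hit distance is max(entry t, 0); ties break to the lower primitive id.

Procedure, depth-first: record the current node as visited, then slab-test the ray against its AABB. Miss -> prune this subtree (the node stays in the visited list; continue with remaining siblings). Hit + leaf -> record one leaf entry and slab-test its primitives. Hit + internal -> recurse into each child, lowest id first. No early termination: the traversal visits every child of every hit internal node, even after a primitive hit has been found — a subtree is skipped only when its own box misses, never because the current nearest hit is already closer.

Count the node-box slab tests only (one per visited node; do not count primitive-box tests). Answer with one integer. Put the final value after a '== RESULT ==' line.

Traverse from the root:
N0 x:[-3/2,39/2] y:[-4,33/2] z:[11/3,50/3] -> hit [11/3,33/2], descend [9, 11]
  N9 x:[9/2,39/2] y:[-3,14] z:[11/3,38/3] -> hit [9/2,38/3], descend [7, 15]
    N7 x:[19/2,39/2] y:[15/2,14] z:[11/3,35/3] -> hit [19/2,35/3], descend [6, 13]
      N6 x:[19/2,27/2] y:[15/2,14] z:[22/3,35/3] -> hit [19/2,35/3] leaf, test {P8@t=11, P9(miss)}
      N13 x:[29/2,39/2] y:[10,13] z:[11/3,29/3] -> miss, prune
    N15 x:[9/2,18] y:[-3,13/2] z:[6,38/3] -> hit [6,13/2], descend [3, 14]
      N3 x:[14,18] y:[-3,9/2] z:[6,38/3] -> miss, prune
      N14 x:[9/2,21/2] y:[-3,13/2] z:[20/3,23/3] -> miss, prune
  N11 x:[-3/2,37/2] y:[-4,33/2] z:[43/3,50/3] -> hit [43/3,33/2], descend [1, 16]
    N1 x:[17/2,37/2] y:[9,33/2] z:[15,49/3] -> hit [15,49/3] leaf, test {P6(miss), P10@t=31/2}
    N16 x:[-3/2,17/2] y:[-4,9] z:[43/3,50/3] -> miss, prune

Summary -> nodes [0, 9, 7, 6, 13, 15, 3, 14, 11, 1, 16]; box-tests=11; leaf-entries=2; first=P8

== RESULT ==
11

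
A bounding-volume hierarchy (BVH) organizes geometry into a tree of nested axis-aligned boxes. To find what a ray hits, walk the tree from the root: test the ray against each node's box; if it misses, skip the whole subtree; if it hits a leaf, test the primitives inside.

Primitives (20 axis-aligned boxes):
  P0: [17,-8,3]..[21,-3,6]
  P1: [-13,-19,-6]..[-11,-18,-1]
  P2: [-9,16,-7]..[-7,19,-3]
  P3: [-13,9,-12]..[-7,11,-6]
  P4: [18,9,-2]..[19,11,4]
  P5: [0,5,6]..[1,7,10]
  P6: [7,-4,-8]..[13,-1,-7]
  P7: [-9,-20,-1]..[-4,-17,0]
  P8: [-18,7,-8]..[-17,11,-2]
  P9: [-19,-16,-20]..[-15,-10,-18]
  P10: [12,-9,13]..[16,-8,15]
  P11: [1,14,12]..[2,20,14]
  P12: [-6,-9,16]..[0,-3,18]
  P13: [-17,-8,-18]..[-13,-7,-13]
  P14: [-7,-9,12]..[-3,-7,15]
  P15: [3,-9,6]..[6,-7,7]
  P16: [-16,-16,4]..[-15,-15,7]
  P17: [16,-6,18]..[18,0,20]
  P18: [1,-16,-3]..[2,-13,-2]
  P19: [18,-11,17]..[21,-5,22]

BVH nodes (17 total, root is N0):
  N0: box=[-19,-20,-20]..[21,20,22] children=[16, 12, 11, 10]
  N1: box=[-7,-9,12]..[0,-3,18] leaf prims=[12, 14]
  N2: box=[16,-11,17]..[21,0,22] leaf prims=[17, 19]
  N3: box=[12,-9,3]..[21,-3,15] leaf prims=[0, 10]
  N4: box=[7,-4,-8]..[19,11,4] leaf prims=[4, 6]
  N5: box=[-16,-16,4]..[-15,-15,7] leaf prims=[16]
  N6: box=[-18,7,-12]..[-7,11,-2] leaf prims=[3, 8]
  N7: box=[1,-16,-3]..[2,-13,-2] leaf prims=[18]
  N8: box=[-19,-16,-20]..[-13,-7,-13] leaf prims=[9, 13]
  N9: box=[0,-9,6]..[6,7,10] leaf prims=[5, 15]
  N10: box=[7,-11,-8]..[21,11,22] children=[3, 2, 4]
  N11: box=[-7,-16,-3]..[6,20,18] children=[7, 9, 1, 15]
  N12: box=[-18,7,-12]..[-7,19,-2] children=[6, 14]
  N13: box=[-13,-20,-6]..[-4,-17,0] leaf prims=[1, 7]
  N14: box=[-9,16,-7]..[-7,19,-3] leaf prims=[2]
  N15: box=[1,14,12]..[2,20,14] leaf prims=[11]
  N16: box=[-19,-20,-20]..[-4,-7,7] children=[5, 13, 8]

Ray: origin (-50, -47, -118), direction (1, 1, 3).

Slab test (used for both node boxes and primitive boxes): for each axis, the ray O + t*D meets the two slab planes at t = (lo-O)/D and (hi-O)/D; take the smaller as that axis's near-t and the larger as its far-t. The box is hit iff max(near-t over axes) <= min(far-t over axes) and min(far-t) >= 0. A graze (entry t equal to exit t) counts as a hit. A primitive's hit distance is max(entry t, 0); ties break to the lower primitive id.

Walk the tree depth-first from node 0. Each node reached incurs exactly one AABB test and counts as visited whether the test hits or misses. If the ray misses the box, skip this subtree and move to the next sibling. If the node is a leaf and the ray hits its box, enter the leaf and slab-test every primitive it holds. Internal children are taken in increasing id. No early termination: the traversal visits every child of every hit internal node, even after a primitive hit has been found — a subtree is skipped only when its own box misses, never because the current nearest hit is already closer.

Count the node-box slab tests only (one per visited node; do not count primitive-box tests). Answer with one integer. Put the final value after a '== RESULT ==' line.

Traverse from the root:
N0 x:[31,71] y:[27,67] z:[98/3,140/3] -> hit [98/3,140/3], descend [10, 11, 12, 16]
  N10 x:[57,71] y:[36,58] z:[110/3,140/3] -> miss, prune
  N11 x:[43,56] y:[31,67] z:[115/3,136/3] -> hit [43,136/3], descend [1, 7, 9, 15]
    N1 x:[43,50] y:[38,44] z:[130/3,136/3] -> hit [130/3,44] leaf, test {P12(miss), P14(miss)}
    N7 x:[51,52] y:[31,34] z:[115/3,116/3] -> miss, prune
    N9 x:[50,56] y:[38,54] z:[124/3,128/3] -> miss, prune
    N15 x:[51,52] y:[61,67] z:[130/3,44] -> miss, prune
  N12 x:[32,43] y:[54,66] z:[106/3,116/3] -> miss, prune
  N16 x:[31,46] y:[27,40] z:[98/3,125/3] -> hit [98/3,40], descend [5, 8, 13]
    N5 x:[34,35] y:[31,32] z:[122/3,125/3] -> miss, prune
    N8 x:[31,37] y:[31,40] z:[98/3,35] -> hit [98/3,35] leaf, test {P9@t=98/3, P13(miss)}
    N13 x:[37,46] y:[27,30] z:[112/3,118/3] -> miss, prune

12 AABB tests over nodes [0, 10, 11, 1, 7, 9, 15, 12, 16, 5, 8, 13]; 2 leaves entered; closest P9.

== RESULT ==
12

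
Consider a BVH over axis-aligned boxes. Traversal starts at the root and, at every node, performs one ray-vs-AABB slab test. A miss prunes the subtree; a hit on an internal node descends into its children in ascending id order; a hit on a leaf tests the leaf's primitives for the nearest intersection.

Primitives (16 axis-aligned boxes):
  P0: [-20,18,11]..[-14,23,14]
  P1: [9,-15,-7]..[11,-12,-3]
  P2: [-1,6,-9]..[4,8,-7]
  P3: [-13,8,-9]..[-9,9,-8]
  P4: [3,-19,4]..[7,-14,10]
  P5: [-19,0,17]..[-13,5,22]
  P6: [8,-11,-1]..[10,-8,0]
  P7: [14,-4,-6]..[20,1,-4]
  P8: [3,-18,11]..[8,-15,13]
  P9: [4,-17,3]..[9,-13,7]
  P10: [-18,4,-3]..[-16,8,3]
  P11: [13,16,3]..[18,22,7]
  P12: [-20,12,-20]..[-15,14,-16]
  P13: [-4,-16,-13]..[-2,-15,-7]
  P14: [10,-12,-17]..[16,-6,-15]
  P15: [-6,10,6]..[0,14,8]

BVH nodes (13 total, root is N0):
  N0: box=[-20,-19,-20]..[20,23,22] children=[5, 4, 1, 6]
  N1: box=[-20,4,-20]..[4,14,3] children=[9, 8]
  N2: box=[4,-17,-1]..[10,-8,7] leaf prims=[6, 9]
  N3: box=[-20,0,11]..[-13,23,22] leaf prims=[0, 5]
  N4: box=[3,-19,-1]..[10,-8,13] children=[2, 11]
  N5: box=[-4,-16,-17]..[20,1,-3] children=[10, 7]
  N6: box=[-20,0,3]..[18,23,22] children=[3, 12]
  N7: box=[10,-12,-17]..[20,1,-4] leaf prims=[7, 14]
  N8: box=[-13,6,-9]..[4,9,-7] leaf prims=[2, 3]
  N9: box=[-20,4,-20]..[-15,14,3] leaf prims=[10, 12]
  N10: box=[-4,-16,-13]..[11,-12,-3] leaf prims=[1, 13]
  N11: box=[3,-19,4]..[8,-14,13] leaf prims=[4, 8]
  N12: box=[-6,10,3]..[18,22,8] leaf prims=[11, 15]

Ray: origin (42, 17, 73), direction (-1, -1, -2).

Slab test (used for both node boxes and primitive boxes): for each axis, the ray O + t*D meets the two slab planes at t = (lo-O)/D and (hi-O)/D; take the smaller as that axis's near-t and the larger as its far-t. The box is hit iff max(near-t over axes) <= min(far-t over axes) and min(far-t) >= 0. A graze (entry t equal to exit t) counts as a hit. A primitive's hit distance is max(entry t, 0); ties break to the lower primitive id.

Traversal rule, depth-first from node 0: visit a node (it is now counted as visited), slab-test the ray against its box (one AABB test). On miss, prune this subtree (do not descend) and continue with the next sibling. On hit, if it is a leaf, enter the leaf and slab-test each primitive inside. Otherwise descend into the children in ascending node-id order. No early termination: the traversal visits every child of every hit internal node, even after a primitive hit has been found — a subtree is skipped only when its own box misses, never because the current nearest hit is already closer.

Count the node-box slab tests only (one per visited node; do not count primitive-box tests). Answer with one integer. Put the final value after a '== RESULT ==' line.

Walk:
N0 x:[22,62] y:[-6,36] z:[51/2,93/2] -> hit [51/2,36], descend [1, 4, 5, 6]
  N1 x:[38,62] y:[3,13] z:[35,93/2] -> miss, prune
  N4 x:[32,39] y:[25,36] z:[30,37] -> hit [32,36], descend [2, 11]
    N2 x:[32,38] y:[25,34] z:[33,37] -> hit [33,34] leaf, test {P6(miss), P9@t=33}
    N11 x:[34,39] y:[31,36] z:[30,69/2] -> hit [34,69/2] leaf, test {P4(miss), P8(miss)}
  N5 x:[22,46] y:[16,33] z:[38,45] -> miss, prune
  N6 x:[24,62] y:[-6,17] z:[51/2,35] -> miss, prune

order=[0, 1, 4, 2, 11, 5, 6]  |boxes|=7  |leaves|=2  hit=P9

== RESULT ==
7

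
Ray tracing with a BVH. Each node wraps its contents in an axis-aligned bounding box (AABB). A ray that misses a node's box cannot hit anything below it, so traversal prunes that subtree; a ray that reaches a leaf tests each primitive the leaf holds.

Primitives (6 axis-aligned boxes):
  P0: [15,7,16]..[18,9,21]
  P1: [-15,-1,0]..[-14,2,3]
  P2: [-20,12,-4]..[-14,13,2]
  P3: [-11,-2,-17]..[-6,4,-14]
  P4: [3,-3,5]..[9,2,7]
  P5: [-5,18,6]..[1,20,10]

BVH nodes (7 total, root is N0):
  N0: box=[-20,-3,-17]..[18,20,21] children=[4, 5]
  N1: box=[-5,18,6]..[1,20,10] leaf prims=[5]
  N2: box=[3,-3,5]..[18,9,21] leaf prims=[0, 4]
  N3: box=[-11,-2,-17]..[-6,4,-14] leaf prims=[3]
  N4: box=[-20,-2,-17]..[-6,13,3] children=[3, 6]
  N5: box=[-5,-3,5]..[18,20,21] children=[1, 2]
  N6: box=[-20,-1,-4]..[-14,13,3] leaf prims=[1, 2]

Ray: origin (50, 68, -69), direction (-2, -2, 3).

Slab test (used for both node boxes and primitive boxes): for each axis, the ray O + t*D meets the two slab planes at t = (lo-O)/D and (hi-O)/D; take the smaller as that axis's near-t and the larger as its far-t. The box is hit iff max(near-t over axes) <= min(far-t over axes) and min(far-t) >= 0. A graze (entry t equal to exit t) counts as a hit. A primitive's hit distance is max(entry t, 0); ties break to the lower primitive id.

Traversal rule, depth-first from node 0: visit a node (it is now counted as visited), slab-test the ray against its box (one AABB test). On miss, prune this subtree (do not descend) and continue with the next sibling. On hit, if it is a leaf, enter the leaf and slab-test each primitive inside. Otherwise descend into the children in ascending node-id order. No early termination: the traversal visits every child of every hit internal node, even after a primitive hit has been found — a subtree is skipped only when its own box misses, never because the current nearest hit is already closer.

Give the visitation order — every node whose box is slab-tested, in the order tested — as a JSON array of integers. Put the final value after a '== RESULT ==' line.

Trace the traversal:
N0 x:[16,35] y:[24,71/2] z:[52/3,30] -> hit [24,30], descend [4, 5]
  N4 x:[28,35] y:[55/2,35] z:[52/3,24] -> miss, prune
  N5 x:[16,55/2] y:[24,71/2] z:[74/3,30] -> hit [74/3,55/2], descend [1, 2]
    N1 x:[49/2,55/2] y:[24,25] z:[25,79/3] -> hit [25,25] leaf, test {P5@t=25}
    N2 x:[16,47/2] y:[59/2,71/2] z:[74/3,30] -> miss, prune

Visited [0, 4, 5, 1, 2]. Tests: 5 box, 1 leaf. Nearest: P5.

== RESULT ==
[0, 4, 5, 1, 2]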